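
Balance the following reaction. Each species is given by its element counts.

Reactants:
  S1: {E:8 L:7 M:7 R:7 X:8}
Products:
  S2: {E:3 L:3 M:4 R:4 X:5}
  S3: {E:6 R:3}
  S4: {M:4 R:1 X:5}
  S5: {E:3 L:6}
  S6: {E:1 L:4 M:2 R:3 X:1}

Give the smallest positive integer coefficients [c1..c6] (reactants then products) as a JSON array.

E: 6·8 = 48 | 4·3+4·6+5·0+3·3+3·1 = 48
L: 6·7 = 42 | 4·3+4·0+5·0+3·6+3·4 = 42
M: 6·7 = 42 | 4·4+4·0+5·4+3·0+3·2 = 42
R: 6·7 = 42 | 4·4+4·3+5·1+3·0+3·3 = 42
X: 6·8 = 48 | 4·5+4·0+5·5+3·0+3·1 = 48
gcd(6,4,4,5,3,3) = 1

Coefficients: [6, 4, 4, 5, 3, 3]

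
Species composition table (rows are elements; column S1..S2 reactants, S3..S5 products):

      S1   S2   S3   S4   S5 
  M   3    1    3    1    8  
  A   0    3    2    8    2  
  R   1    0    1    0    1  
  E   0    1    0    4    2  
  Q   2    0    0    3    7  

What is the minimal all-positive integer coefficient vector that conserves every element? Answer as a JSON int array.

Coefficients: [5, 6, 4, 1, 1]

M: 5·3+6·1 = 21 | 4·3+1·1+1·8 = 21
A: 5·0+6·3 = 18 | 4·2+1·8+1·2 = 18
R: 5·1+6·0 = 5 | 4·1+1·0+1·1 = 5
E: 5·0+6·1 = 6 | 4·0+1·4+1·2 = 6
Q: 5·2+6·0 = 10 | 4·0+1·3+1·7 = 10
gcd(5,6,4,1,1) = 1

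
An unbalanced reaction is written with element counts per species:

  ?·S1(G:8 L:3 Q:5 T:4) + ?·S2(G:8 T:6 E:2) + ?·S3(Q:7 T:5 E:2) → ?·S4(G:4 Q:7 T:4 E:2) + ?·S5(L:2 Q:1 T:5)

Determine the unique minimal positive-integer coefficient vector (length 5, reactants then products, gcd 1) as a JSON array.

G: 2·8+1·8+5·0 = 24 | 6·4+3·0 = 24
L: 2·3+1·0+5·0 = 6 | 6·0+3·2 = 6
Q: 2·5+1·0+5·7 = 45 | 6·7+3·1 = 45
T: 2·4+1·6+5·5 = 39 | 6·4+3·5 = 39
E: 2·0+1·2+5·2 = 12 | 6·2+3·0 = 12
gcd(2,1,5,6,3) = 1

Coefficients: [2, 1, 5, 6, 3]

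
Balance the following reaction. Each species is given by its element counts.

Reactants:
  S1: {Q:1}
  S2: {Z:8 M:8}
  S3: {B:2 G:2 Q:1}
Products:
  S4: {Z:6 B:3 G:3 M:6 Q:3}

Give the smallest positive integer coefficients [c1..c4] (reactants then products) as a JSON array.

Coefficients: [6, 3, 6, 4]

Z: 6·0+3·8+6·0 = 24 | 4·6 = 24
B: 6·0+3·0+6·2 = 12 | 4·3 = 12
G: 6·0+3·0+6·2 = 12 | 4·3 = 12
M: 6·0+3·8+6·0 = 24 | 4·6 = 24
Q: 6·1+3·0+6·1 = 12 | 4·3 = 12
gcd(6,3,6,4) = 1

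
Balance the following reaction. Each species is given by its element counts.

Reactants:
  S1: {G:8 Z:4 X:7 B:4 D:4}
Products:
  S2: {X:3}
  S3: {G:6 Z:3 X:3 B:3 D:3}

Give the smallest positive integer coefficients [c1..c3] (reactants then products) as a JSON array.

Coefficients: [3, 3, 4]

G: 3·8 = 24 | 3·0+4·6 = 24
Z: 3·4 = 12 | 3·0+4·3 = 12
X: 3·7 = 21 | 3·3+4·3 = 21
B: 3·4 = 12 | 3·0+4·3 = 12
D: 3·4 = 12 | 3·0+4·3 = 12
gcd(3,3,4) = 1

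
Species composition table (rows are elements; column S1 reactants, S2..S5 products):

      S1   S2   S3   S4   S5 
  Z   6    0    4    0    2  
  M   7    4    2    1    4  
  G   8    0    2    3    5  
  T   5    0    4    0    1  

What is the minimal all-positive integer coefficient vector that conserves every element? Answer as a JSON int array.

Coefficients: [6, 1, 6, 2, 6]

Z: 6·6 = 36 | 1·0+6·4+2·0+6·2 = 36
M: 6·7 = 42 | 1·4+6·2+2·1+6·4 = 42
G: 6·8 = 48 | 1·0+6·2+2·3+6·5 = 48
T: 6·5 = 30 | 1·0+6·4+2·0+6·1 = 30
gcd(6,1,6,2,6) = 1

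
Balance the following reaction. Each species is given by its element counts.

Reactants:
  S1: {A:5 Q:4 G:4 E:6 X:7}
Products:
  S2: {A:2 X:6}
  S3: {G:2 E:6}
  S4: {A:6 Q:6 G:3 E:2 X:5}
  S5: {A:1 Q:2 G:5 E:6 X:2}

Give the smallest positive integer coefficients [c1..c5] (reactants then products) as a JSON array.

Coefficients: [5, 3, 3, 3, 1]

A: 5·5 = 25 | 3·2+3·0+3·6+1·1 = 25
Q: 5·4 = 20 | 3·0+3·0+3·6+1·2 = 20
G: 5·4 = 20 | 3·0+3·2+3·3+1·5 = 20
E: 5·6 = 30 | 3·0+3·6+3·2+1·6 = 30
X: 5·7 = 35 | 3·6+3·0+3·5+1·2 = 35
gcd(5,3,3,3,1) = 1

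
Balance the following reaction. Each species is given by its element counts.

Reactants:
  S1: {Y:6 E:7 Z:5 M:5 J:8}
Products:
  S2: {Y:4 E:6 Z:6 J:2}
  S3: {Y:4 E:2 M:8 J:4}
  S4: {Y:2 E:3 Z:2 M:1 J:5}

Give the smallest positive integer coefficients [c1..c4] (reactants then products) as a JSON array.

Coefficients: [2, 1, 1, 2]

Y: 2·6 = 12 | 1·4+1·4+2·2 = 12
E: 2·7 = 14 | 1·6+1·2+2·3 = 14
Z: 2·5 = 10 | 1·6+1·0+2·2 = 10
M: 2·5 = 10 | 1·0+1·8+2·1 = 10
J: 2·8 = 16 | 1·2+1·4+2·5 = 16
gcd(2,1,1,2) = 1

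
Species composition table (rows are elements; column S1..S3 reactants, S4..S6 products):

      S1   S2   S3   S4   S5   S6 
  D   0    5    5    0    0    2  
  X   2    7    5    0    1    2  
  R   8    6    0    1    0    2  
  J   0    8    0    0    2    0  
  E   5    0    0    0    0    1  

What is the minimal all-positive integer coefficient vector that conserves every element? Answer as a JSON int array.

Coefficients: [1, 1, 1, 4, 4, 5]

D: 1·0+1·5+1·5 = 10 | 4·0+4·0+5·2 = 10
X: 1·2+1·7+1·5 = 14 | 4·0+4·1+5·2 = 14
R: 1·8+1·6+1·0 = 14 | 4·1+4·0+5·2 = 14
J: 1·0+1·8+1·0 = 8 | 4·0+4·2+5·0 = 8
E: 1·5+1·0+1·0 = 5 | 4·0+4·0+5·1 = 5
gcd(1,1,1,4,4,5) = 1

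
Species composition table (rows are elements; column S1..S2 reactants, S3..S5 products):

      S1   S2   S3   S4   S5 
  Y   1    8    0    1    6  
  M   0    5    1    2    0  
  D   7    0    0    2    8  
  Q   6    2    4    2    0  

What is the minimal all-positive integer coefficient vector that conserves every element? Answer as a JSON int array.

Y: 4·1+2·8 = 20 | 6·0+2·1+3·6 = 20
M: 4·0+2·5 = 10 | 6·1+2·2+3·0 = 10
D: 4·7+2·0 = 28 | 6·0+2·2+3·8 = 28
Q: 4·6+2·2 = 28 | 6·4+2·2+3·0 = 28
gcd(4,2,6,2,3) = 1

Coefficients: [4, 2, 6, 2, 3]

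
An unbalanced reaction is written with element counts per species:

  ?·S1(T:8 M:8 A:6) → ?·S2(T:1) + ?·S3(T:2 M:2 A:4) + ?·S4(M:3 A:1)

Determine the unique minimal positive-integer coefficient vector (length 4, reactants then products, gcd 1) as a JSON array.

T: 1·8 = 8 | 6·1+1·2+2·0 = 8
M: 1·8 = 8 | 6·0+1·2+2·3 = 8
A: 1·6 = 6 | 6·0+1·4+2·1 = 6
gcd(1,6,1,2) = 1

Coefficients: [1, 6, 1, 2]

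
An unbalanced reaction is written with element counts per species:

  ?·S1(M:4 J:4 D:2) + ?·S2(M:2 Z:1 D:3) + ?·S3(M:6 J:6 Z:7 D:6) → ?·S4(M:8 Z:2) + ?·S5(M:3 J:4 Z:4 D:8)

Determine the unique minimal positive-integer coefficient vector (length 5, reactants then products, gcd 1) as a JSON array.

M: 1·4+6·2+2·6 = 28 | 2·8+4·3 = 28
J: 1·4+6·0+2·6 = 16 | 2·0+4·4 = 16
Z: 1·0+6·1+2·7 = 20 | 2·2+4·4 = 20
D: 1·2+6·3+2·6 = 32 | 2·0+4·8 = 32
gcd(1,6,2,2,4) = 1

Coefficients: [1, 6, 2, 2, 4]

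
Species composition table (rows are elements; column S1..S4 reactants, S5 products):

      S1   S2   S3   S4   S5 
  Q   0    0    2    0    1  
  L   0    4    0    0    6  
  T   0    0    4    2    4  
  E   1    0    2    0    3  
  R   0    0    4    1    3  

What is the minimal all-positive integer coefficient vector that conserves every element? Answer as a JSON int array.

Coefficients: [4, 3, 1, 2, 2]

Q: 4·0+3·0+1·2+2·0 = 2 | 2·1 = 2
L: 4·0+3·4+1·0+2·0 = 12 | 2·6 = 12
T: 4·0+3·0+1·4+2·2 = 8 | 2·4 = 8
E: 4·1+3·0+1·2+2·0 = 6 | 2·3 = 6
R: 4·0+3·0+1·4+2·1 = 6 | 2·3 = 6
gcd(4,3,1,2,2) = 1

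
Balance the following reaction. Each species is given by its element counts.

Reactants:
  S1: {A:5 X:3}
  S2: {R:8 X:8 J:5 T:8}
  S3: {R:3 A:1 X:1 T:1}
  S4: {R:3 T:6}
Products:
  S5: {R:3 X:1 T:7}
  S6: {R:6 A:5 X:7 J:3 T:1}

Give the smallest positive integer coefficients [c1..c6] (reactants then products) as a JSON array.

R: 4·0+3·8+5·3+3·3 = 48 | 6·3+5·6 = 48
A: 4·5+3·0+5·1+3·0 = 25 | 6·0+5·5 = 25
X: 4·3+3·8+5·1+3·0 = 41 | 6·1+5·7 = 41
J: 4·0+3·5+5·0+3·0 = 15 | 6·0+5·3 = 15
T: 4·0+3·8+5·1+3·6 = 47 | 6·7+5·1 = 47
gcd(4,3,5,3,6,5) = 1

Coefficients: [4, 3, 5, 3, 6, 5]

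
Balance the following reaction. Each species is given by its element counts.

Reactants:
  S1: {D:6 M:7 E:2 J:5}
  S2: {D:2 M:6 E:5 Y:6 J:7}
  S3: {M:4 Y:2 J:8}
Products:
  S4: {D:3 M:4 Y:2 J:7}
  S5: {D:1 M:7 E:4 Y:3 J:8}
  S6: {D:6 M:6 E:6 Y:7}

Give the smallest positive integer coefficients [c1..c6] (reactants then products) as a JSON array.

D: 3·6+4·2+4·0 = 26 | 5·3+5·1+1·6 = 26
M: 3·7+4·6+4·4 = 61 | 5·4+5·7+1·6 = 61
E: 3·2+4·5+4·0 = 26 | 5·0+5·4+1·6 = 26
Y: 3·0+4·6+4·2 = 32 | 5·2+5·3+1·7 = 32
J: 3·5+4·7+4·8 = 75 | 5·7+5·8+1·0 = 75
gcd(3,4,4,5,5,1) = 1

Coefficients: [3, 4, 4, 5, 5, 1]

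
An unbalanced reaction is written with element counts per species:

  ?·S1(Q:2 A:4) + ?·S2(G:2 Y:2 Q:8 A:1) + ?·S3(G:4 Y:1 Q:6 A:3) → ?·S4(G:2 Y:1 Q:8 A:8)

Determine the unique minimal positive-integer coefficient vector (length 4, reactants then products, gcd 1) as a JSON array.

Coefficients: [5, 1, 1, 3]

G: 5·0+1·2+1·4 = 6 | 3·2 = 6
Y: 5·0+1·2+1·1 = 3 | 3·1 = 3
Q: 5·2+1·8+1·6 = 24 | 3·8 = 24
A: 5·4+1·1+1·3 = 24 | 3·8 = 24
gcd(5,1,1,3) = 1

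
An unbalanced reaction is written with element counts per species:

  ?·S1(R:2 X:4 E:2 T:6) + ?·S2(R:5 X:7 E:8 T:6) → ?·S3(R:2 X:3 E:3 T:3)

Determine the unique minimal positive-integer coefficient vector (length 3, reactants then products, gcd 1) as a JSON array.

Coefficients: [1, 2, 6]

R: 1·2+2·5 = 12 | 6·2 = 12
X: 1·4+2·7 = 18 | 6·3 = 18
E: 1·2+2·8 = 18 | 6·3 = 18
T: 1·6+2·6 = 18 | 6·3 = 18
gcd(1,2,6) = 1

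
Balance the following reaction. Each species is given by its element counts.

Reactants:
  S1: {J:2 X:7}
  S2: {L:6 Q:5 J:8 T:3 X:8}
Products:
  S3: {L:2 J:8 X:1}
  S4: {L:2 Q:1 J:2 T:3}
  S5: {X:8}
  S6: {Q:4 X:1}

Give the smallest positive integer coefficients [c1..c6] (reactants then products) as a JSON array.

L: 5·0+1·6 = 6 | 2·2+1·2+5·0+1·0 = 6
Q: 5·0+1·5 = 5 | 2·0+1·1+5·0+1·4 = 5
J: 5·2+1·8 = 18 | 2·8+1·2+5·0+1·0 = 18
T: 5·0+1·3 = 3 | 2·0+1·3+5·0+1·0 = 3
X: 5·7+1·8 = 43 | 2·1+1·0+5·8+1·1 = 43
gcd(5,1,2,1,5,1) = 1

Coefficients: [5, 1, 2, 1, 5, 1]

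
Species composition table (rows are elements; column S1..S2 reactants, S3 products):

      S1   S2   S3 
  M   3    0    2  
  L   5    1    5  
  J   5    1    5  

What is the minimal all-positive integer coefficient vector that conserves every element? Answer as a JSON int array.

M: 2·3+5·0 = 6 | 3·2 = 6
L: 2·5+5·1 = 15 | 3·5 = 15
J: 2·5+5·1 = 15 | 3·5 = 15
gcd(2,5,3) = 1

Coefficients: [2, 5, 3]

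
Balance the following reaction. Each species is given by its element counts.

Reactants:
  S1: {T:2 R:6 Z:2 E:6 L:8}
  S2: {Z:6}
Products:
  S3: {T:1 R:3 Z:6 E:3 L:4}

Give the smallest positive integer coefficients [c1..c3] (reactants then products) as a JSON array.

T: 3·2+5·0 = 6 | 6·1 = 6
R: 3·6+5·0 = 18 | 6·3 = 18
Z: 3·2+5·6 = 36 | 6·6 = 36
E: 3·6+5·0 = 18 | 6·3 = 18
L: 3·8+5·0 = 24 | 6·4 = 24
gcd(3,5,6) = 1

Coefficients: [3, 5, 6]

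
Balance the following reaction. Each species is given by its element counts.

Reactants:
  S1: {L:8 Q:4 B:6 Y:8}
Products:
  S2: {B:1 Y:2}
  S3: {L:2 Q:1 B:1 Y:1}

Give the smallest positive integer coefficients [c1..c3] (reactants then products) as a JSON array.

Coefficients: [1, 2, 4]

L: 1·8 = 8 | 2·0+4·2 = 8
Q: 1·4 = 4 | 2·0+4·1 = 4
B: 1·6 = 6 | 2·1+4·1 = 6
Y: 1·8 = 8 | 2·2+4·1 = 8
gcd(1,2,4) = 1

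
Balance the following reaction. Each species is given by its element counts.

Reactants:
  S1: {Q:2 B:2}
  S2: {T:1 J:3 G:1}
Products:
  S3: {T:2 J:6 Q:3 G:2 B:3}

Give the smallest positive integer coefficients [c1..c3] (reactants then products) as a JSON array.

Coefficients: [3, 4, 2]

T: 3·0+4·1 = 4 | 2·2 = 4
J: 3·0+4·3 = 12 | 2·6 = 12
Q: 3·2+4·0 = 6 | 2·3 = 6
G: 3·0+4·1 = 4 | 2·2 = 4
B: 3·2+4·0 = 6 | 2·3 = 6
gcd(3,4,2) = 1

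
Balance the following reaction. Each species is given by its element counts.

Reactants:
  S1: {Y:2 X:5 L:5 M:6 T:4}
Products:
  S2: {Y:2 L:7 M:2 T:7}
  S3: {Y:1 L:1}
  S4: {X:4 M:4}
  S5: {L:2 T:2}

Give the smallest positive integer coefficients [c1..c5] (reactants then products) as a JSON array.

Y: 4·2 = 8 | 2·2+4·1+5·0+1·0 = 8
X: 4·5 = 20 | 2·0+4·0+5·4+1·0 = 20
L: 4·5 = 20 | 2·7+4·1+5·0+1·2 = 20
M: 4·6 = 24 | 2·2+4·0+5·4+1·0 = 24
T: 4·4 = 16 | 2·7+4·0+5·0+1·2 = 16
gcd(4,2,4,5,1) = 1

Coefficients: [4, 2, 4, 5, 1]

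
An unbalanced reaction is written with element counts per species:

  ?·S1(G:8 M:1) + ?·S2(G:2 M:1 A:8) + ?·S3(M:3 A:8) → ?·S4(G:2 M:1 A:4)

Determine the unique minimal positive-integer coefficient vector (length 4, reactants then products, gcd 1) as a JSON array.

Coefficients: [1, 2, 1, 6]

G: 1·8+2·2+1·0 = 12 | 6·2 = 12
M: 1·1+2·1+1·3 = 6 | 6·1 = 6
A: 1·0+2·8+1·8 = 24 | 6·4 = 24
gcd(1,2,1,6) = 1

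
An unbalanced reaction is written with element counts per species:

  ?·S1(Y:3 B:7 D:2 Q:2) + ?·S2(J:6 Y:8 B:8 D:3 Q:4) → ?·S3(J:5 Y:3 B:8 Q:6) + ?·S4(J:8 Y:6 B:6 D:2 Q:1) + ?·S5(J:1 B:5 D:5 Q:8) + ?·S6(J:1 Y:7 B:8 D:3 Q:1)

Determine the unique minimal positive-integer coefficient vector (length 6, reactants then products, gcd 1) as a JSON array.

Coefficients: [5, 4, 2, 1, 1, 5]

J: 5·0+4·6 = 24 | 2·5+1·8+1·1+5·1 = 24
Y: 5·3+4·8 = 47 | 2·3+1·6+1·0+5·7 = 47
B: 5·7+4·8 = 67 | 2·8+1·6+1·5+5·8 = 67
D: 5·2+4·3 = 22 | 2·0+1·2+1·5+5·3 = 22
Q: 5·2+4·4 = 26 | 2·6+1·1+1·8+5·1 = 26
gcd(5,4,2,1,1,5) = 1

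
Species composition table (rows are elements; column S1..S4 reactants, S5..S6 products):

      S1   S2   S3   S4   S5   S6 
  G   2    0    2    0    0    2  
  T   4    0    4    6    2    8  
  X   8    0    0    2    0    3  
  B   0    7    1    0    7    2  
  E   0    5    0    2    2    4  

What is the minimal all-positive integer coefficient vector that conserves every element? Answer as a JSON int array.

Coefficients: [1, 4, 5, 5, 3, 6]

G: 1·2+4·0+5·2+5·0 = 12 | 3·0+6·2 = 12
T: 1·4+4·0+5·4+5·6 = 54 | 3·2+6·8 = 54
X: 1·8+4·0+5·0+5·2 = 18 | 3·0+6·3 = 18
B: 1·0+4·7+5·1+5·0 = 33 | 3·7+6·2 = 33
E: 1·0+4·5+5·0+5·2 = 30 | 3·2+6·4 = 30
gcd(1,4,5,5,3,6) = 1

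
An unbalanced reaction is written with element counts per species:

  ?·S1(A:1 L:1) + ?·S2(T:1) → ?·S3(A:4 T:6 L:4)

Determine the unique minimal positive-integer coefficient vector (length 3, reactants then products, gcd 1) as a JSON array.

Coefficients: [4, 6, 1]

A: 4·1+6·0 = 4 | 1·4 = 4
T: 4·0+6·1 = 6 | 1·6 = 6
L: 4·1+6·0 = 4 | 1·4 = 4
gcd(4,6,1) = 1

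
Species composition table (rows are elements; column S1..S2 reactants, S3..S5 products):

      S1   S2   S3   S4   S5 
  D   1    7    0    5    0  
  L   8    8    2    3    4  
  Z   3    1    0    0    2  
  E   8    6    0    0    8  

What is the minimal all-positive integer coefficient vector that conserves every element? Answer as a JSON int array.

Coefficients: [2, 4, 5, 6, 5]

D: 2·1+4·7 = 30 | 5·0+6·5+5·0 = 30
L: 2·8+4·8 = 48 | 5·2+6·3+5·4 = 48
Z: 2·3+4·1 = 10 | 5·0+6·0+5·2 = 10
E: 2·8+4·6 = 40 | 5·0+6·0+5·8 = 40
gcd(2,4,5,6,5) = 1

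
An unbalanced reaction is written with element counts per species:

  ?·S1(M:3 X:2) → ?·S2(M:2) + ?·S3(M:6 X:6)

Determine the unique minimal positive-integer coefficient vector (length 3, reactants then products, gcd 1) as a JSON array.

M: 6·3 = 18 | 3·2+2·6 = 18
X: 6·2 = 12 | 3·0+2·6 = 12
gcd(6,3,2) = 1

Coefficients: [6, 3, 2]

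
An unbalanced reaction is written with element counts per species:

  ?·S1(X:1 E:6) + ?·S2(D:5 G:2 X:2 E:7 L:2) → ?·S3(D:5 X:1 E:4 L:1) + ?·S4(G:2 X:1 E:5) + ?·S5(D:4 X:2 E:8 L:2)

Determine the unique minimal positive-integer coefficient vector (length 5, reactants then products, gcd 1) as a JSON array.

D: 6·0+6·5 = 30 | 2·5+6·0+5·4 = 30
G: 6·0+6·2 = 12 | 2·0+6·2+5·0 = 12
X: 6·1+6·2 = 18 | 2·1+6·1+5·2 = 18
E: 6·6+6·7 = 78 | 2·4+6·5+5·8 = 78
L: 6·0+6·2 = 12 | 2·1+6·0+5·2 = 12
gcd(6,6,2,6,5) = 1

Coefficients: [6, 6, 2, 6, 5]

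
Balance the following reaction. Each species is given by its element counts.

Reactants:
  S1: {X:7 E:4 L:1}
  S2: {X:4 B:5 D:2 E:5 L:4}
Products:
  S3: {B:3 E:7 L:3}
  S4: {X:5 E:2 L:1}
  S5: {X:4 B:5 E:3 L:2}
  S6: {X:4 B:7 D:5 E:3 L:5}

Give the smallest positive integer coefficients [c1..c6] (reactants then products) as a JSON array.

X: 1·7+5·4 = 27 | 2·0+3·5+1·4+2·4 = 27
B: 1·0+5·5 = 25 | 2·3+3·0+1·5+2·7 = 25
D: 1·0+5·2 = 10 | 2·0+3·0+1·0+2·5 = 10
E: 1·4+5·5 = 29 | 2·7+3·2+1·3+2·3 = 29
L: 1·1+5·4 = 21 | 2·3+3·1+1·2+2·5 = 21
gcd(1,5,2,3,1,2) = 1

Coefficients: [1, 5, 2, 3, 1, 2]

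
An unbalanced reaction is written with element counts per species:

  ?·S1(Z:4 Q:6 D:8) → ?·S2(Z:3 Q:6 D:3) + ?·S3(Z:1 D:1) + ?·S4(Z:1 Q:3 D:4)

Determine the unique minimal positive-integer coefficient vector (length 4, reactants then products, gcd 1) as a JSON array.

Z: 3·4 = 12 | 1·3+5·1+4·1 = 12
Q: 3·6 = 18 | 1·6+5·0+4·3 = 18
D: 3·8 = 24 | 1·3+5·1+4·4 = 24
gcd(3,1,5,4) = 1

Coefficients: [3, 1, 5, 4]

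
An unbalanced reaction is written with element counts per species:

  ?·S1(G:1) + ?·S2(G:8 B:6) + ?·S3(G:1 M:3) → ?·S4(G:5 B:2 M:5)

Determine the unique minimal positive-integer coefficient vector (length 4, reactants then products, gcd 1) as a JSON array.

G: 2·1+1·8+5·1 = 15 | 3·5 = 15
B: 2·0+1·6+5·0 = 6 | 3·2 = 6
M: 2·0+1·0+5·3 = 15 | 3·5 = 15
gcd(2,1,5,3) = 1

Coefficients: [2, 1, 5, 3]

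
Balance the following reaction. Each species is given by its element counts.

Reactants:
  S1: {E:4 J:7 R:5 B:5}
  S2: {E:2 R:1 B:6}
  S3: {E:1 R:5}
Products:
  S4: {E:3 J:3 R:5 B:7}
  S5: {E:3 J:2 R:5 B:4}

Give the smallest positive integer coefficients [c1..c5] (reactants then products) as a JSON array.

E: 3·4+5·2+5·1 = 27 | 3·3+6·3 = 27
J: 3·7+5·0+5·0 = 21 | 3·3+6·2 = 21
R: 3·5+5·1+5·5 = 45 | 3·5+6·5 = 45
B: 3·5+5·6+5·0 = 45 | 3·7+6·4 = 45
gcd(3,5,5,3,6) = 1

Coefficients: [3, 5, 5, 3, 6]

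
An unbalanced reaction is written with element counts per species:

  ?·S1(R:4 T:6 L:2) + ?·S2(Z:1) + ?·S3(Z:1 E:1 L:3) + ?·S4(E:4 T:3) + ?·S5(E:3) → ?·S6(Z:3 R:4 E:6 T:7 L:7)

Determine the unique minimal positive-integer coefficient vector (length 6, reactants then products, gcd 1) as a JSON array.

Coefficients: [3, 4, 5, 1, 3, 3]

Z: 3·0+4·1+5·1+1·0+3·0 = 9 | 3·3 = 9
R: 3·4+4·0+5·0+1·0+3·0 = 12 | 3·4 = 12
E: 3·0+4·0+5·1+1·4+3·3 = 18 | 3·6 = 18
T: 3·6+4·0+5·0+1·3+3·0 = 21 | 3·7 = 21
L: 3·2+4·0+5·3+1·0+3·0 = 21 | 3·7 = 21
gcd(3,4,5,1,3,3) = 1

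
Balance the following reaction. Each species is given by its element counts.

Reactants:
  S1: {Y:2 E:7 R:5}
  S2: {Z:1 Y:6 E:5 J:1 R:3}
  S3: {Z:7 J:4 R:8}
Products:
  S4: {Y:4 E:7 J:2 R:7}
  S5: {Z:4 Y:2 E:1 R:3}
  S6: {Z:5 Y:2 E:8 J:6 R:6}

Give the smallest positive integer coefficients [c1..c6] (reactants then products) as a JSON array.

Coefficients: [4, 4, 3, 5, 5, 1]

Z: 4·0+4·1+3·7 = 25 | 5·0+5·4+1·5 = 25
Y: 4·2+4·6+3·0 = 32 | 5·4+5·2+1·2 = 32
E: 4·7+4·5+3·0 = 48 | 5·7+5·1+1·8 = 48
J: 4·0+4·1+3·4 = 16 | 5·2+5·0+1·6 = 16
R: 4·5+4·3+3·8 = 56 | 5·7+5·3+1·6 = 56
gcd(4,4,3,5,5,1) = 1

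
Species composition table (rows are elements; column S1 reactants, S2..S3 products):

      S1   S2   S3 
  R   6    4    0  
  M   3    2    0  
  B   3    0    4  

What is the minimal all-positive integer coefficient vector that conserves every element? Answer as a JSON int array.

Coefficients: [4, 6, 3]

R: 4·6 = 24 | 6·4+3·0 = 24
M: 4·3 = 12 | 6·2+3·0 = 12
B: 4·3 = 12 | 6·0+3·4 = 12
gcd(4,6,3) = 1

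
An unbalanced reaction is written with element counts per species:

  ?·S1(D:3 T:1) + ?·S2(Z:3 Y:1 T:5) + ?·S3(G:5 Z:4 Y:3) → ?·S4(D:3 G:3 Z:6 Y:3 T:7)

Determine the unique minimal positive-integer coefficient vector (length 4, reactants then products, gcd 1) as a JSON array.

Coefficients: [5, 6, 3, 5]

D: 5·3+6·0+3·0 = 15 | 5·3 = 15
G: 5·0+6·0+3·5 = 15 | 5·3 = 15
Z: 5·0+6·3+3·4 = 30 | 5·6 = 30
Y: 5·0+6·1+3·3 = 15 | 5·3 = 15
T: 5·1+6·5+3·0 = 35 | 5·7 = 35
gcd(5,6,3,5) = 1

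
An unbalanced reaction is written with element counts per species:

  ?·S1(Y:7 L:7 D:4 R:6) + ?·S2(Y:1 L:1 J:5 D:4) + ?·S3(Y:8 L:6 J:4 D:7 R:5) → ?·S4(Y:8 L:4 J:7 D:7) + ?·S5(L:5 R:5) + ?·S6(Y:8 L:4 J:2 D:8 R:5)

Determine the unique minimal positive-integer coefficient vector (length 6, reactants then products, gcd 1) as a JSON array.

Y: 5·7+5·1+5·8 = 80 | 5·8+6·0+5·8 = 80
L: 5·7+5·1+5·6 = 70 | 5·4+6·5+5·4 = 70
J: 5·0+5·5+5·4 = 45 | 5·7+6·0+5·2 = 45
D: 5·4+5·4+5·7 = 75 | 5·7+6·0+5·8 = 75
R: 5·6+5·0+5·5 = 55 | 5·0+6·5+5·5 = 55
gcd(5,5,5,5,6,5) = 1

Coefficients: [5, 5, 5, 5, 6, 5]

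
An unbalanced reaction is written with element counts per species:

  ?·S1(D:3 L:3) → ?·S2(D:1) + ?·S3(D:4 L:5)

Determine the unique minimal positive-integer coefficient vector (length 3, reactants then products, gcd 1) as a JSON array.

D: 5·3 = 15 | 3·1+3·4 = 15
L: 5·3 = 15 | 3·0+3·5 = 15
gcd(5,3,3) = 1

Coefficients: [5, 3, 3]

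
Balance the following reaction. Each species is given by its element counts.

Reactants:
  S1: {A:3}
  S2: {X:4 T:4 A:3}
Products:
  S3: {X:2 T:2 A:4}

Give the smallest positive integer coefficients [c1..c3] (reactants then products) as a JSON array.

X: 5·0+3·4 = 12 | 6·2 = 12
T: 5·0+3·4 = 12 | 6·2 = 12
A: 5·3+3·3 = 24 | 6·4 = 24
gcd(5,3,6) = 1

Coefficients: [5, 3, 6]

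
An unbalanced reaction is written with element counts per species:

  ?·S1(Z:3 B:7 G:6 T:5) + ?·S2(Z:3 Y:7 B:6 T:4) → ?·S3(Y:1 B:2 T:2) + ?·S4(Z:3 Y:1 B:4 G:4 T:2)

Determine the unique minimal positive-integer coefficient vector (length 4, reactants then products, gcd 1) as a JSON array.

Z: 2·3+1·3 = 9 | 4·0+3·3 = 9
Y: 2·0+1·7 = 7 | 4·1+3·1 = 7
B: 2·7+1·6 = 20 | 4·2+3·4 = 20
G: 2·6+1·0 = 12 | 4·0+3·4 = 12
T: 2·5+1·4 = 14 | 4·2+3·2 = 14
gcd(2,1,4,3) = 1

Coefficients: [2, 1, 4, 3]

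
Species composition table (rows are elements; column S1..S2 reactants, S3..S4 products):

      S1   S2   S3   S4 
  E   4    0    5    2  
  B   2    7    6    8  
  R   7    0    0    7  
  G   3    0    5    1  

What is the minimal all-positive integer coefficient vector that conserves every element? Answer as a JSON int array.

Coefficients: [5, 6, 2, 5]

E: 5·4+6·0 = 20 | 2·5+5·2 = 20
B: 5·2+6·7 = 52 | 2·6+5·8 = 52
R: 5·7+6·0 = 35 | 2·0+5·7 = 35
G: 5·3+6·0 = 15 | 2·5+5·1 = 15
gcd(5,6,2,5) = 1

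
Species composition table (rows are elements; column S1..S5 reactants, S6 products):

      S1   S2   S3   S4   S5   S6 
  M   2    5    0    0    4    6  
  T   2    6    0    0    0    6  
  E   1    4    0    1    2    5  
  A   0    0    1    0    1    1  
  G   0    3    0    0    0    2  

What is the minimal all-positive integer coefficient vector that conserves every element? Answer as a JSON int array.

Coefficients: [6, 4, 5, 6, 1, 6]

M: 6·2+4·5+5·0+6·0+1·4 = 36 | 6·6 = 36
T: 6·2+4·6+5·0+6·0+1·0 = 36 | 6·6 = 36
E: 6·1+4·4+5·0+6·1+1·2 = 30 | 6·5 = 30
A: 6·0+4·0+5·1+6·0+1·1 = 6 | 6·1 = 6
G: 6·0+4·3+5·0+6·0+1·0 = 12 | 6·2 = 12
gcd(6,4,5,6,1,6) = 1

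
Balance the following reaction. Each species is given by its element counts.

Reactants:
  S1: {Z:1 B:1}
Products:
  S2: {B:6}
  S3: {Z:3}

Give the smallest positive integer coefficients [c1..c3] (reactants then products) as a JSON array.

Coefficients: [6, 1, 2]

Z: 6·1 = 6 | 1·0+2·3 = 6
B: 6·1 = 6 | 1·6+2·0 = 6
gcd(6,1,2) = 1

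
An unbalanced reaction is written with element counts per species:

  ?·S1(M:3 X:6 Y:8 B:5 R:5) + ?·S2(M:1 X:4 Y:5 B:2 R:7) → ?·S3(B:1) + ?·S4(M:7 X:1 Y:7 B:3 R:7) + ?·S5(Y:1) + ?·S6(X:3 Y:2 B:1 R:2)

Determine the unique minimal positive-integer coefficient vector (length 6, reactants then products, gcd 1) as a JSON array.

M: 2·3+1·1 = 7 | 4·0+1·7+4·0+5·0 = 7
X: 2·6+1·4 = 16 | 4·0+1·1+4·0+5·3 = 16
Y: 2·8+1·5 = 21 | 4·0+1·7+4·1+5·2 = 21
B: 2·5+1·2 = 12 | 4·1+1·3+4·0+5·1 = 12
R: 2·5+1·7 = 17 | 4·0+1·7+4·0+5·2 = 17
gcd(2,1,4,1,4,5) = 1

Coefficients: [2, 1, 4, 1, 4, 5]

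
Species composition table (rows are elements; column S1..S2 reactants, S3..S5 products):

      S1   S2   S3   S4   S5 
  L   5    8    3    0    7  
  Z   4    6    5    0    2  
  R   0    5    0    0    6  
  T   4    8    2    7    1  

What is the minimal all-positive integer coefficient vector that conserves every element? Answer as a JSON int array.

L: 1·5+6·8 = 53 | 6·3+5·0+5·7 = 53
Z: 1·4+6·6 = 40 | 6·5+5·0+5·2 = 40
R: 1·0+6·5 = 30 | 6·0+5·0+5·6 = 30
T: 1·4+6·8 = 52 | 6·2+5·7+5·1 = 52
gcd(1,6,6,5,5) = 1

Coefficients: [1, 6, 6, 5, 5]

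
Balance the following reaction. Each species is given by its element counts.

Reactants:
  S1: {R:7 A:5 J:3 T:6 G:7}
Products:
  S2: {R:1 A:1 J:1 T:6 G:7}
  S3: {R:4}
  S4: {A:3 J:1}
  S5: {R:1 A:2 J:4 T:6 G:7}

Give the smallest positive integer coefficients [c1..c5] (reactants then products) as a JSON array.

Coefficients: [4, 3, 6, 5, 1]

R: 4·7 = 28 | 3·1+6·4+5·0+1·1 = 28
A: 4·5 = 20 | 3·1+6·0+5·3+1·2 = 20
J: 4·3 = 12 | 3·1+6·0+5·1+1·4 = 12
T: 4·6 = 24 | 3·6+6·0+5·0+1·6 = 24
G: 4·7 = 28 | 3·7+6·0+5·0+1·7 = 28
gcd(4,3,6,5,1) = 1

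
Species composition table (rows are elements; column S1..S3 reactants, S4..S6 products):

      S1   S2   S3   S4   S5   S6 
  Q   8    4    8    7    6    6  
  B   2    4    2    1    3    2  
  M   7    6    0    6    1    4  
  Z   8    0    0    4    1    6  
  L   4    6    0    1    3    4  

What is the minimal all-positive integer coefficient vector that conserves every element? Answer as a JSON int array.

Q: 6·8+2·4+5·8 = 96 | 6·7+6·6+3·6 = 96
B: 6·2+2·4+5·2 = 30 | 6·1+6·3+3·2 = 30
M: 6·7+2·6+5·0 = 54 | 6·6+6·1+3·4 = 54
Z: 6·8+2·0+5·0 = 48 | 6·4+6·1+3·6 = 48
L: 6·4+2·6+5·0 = 36 | 6·1+6·3+3·4 = 36
gcd(6,2,5,6,6,3) = 1

Coefficients: [6, 2, 5, 6, 6, 3]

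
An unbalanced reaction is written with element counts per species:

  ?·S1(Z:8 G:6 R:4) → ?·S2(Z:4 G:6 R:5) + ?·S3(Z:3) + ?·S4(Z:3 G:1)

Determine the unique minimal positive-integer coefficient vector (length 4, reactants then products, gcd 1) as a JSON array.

Coefficients: [5, 4, 2, 6]

Z: 5·8 = 40 | 4·4+2·3+6·3 = 40
G: 5·6 = 30 | 4·6+2·0+6·1 = 30
R: 5·4 = 20 | 4·5+2·0+6·0 = 20
gcd(5,4,2,6) = 1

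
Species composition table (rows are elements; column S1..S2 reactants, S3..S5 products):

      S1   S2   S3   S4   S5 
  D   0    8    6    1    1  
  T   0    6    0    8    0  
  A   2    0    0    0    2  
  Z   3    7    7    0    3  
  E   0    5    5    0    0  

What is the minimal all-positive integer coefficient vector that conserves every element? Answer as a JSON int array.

Coefficients: [5, 4, 4, 3, 5]

D: 5·0+4·8 = 32 | 4·6+3·1+5·1 = 32
T: 5·0+4·6 = 24 | 4·0+3·8+5·0 = 24
A: 5·2+4·0 = 10 | 4·0+3·0+5·2 = 10
Z: 5·3+4·7 = 43 | 4·7+3·0+5·3 = 43
E: 5·0+4·5 = 20 | 4·5+3·0+5·0 = 20
gcd(5,4,4,3,5) = 1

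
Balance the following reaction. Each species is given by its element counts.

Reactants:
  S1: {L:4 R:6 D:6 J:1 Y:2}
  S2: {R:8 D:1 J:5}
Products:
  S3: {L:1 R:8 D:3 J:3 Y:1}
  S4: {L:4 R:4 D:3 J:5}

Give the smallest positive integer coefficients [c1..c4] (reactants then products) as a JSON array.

L: 2·4+3·0 = 8 | 4·1+1·4 = 8
R: 2·6+3·8 = 36 | 4·8+1·4 = 36
D: 2·6+3·1 = 15 | 4·3+1·3 = 15
J: 2·1+3·5 = 17 | 4·3+1·5 = 17
Y: 2·2+3·0 = 4 | 4·1+1·0 = 4
gcd(2,3,4,1) = 1

Coefficients: [2, 3, 4, 1]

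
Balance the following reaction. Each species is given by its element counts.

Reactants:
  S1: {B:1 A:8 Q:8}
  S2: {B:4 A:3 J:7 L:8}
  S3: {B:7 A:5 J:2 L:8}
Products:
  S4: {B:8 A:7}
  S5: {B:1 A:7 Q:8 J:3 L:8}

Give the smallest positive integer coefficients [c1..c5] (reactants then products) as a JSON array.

Coefficients: [5, 1, 4, 4, 5]

B: 5·1+1·4+4·7 = 37 | 4·8+5·1 = 37
A: 5·8+1·3+4·5 = 63 | 4·7+5·7 = 63
Q: 5·8+1·0+4·0 = 40 | 4·0+5·8 = 40
J: 5·0+1·7+4·2 = 15 | 4·0+5·3 = 15
L: 5·0+1·8+4·8 = 40 | 4·0+5·8 = 40
gcd(5,1,4,4,5) = 1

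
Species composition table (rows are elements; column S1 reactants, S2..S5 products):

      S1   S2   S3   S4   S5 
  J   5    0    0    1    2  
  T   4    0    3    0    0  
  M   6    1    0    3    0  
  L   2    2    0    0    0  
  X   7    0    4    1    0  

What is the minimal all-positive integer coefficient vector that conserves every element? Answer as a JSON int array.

Coefficients: [3, 3, 4, 5, 5]

J: 3·5 = 15 | 3·0+4·0+5·1+5·2 = 15
T: 3·4 = 12 | 3·0+4·3+5·0+5·0 = 12
M: 3·6 = 18 | 3·1+4·0+5·3+5·0 = 18
L: 3·2 = 6 | 3·2+4·0+5·0+5·0 = 6
X: 3·7 = 21 | 3·0+4·4+5·1+5·0 = 21
gcd(3,3,4,5,5) = 1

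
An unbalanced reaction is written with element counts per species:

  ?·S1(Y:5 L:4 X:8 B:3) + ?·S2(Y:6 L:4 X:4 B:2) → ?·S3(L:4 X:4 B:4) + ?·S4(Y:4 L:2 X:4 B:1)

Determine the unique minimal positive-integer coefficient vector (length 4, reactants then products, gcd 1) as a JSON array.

Y: 2·5+1·6 = 16 | 1·0+4·4 = 16
L: 2·4+1·4 = 12 | 1·4+4·2 = 12
X: 2·8+1·4 = 20 | 1·4+4·4 = 20
B: 2·3+1·2 = 8 | 1·4+4·1 = 8
gcd(2,1,1,4) = 1

Coefficients: [2, 1, 1, 4]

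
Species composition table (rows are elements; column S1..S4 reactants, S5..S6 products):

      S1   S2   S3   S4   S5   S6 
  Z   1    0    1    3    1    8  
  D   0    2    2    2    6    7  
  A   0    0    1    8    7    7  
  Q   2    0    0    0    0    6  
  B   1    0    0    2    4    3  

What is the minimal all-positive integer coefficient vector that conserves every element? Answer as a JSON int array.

Z: 6·1+3·0+5·1+2·3 = 17 | 1·1+2·8 = 17
D: 6·0+3·2+5·2+2·2 = 20 | 1·6+2·7 = 20
A: 6·0+3·0+5·1+2·8 = 21 | 1·7+2·7 = 21
Q: 6·2+3·0+5·0+2·0 = 12 | 1·0+2·6 = 12
B: 6·1+3·0+5·0+2·2 = 10 | 1·4+2·3 = 10
gcd(6,3,5,2,1,2) = 1

Coefficients: [6, 3, 5, 2, 1, 2]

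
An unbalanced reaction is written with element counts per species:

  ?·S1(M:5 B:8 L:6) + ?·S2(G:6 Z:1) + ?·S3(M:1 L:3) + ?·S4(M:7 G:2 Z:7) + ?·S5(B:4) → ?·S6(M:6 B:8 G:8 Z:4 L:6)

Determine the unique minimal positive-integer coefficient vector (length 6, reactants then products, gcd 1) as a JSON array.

M: 2·5+6·0+6·1+2·7+6·0 = 30 | 5·6 = 30
B: 2·8+6·0+6·0+2·0+6·4 = 40 | 5·8 = 40
G: 2·0+6·6+6·0+2·2+6·0 = 40 | 5·8 = 40
Z: 2·0+6·1+6·0+2·7+6·0 = 20 | 5·4 = 20
L: 2·6+6·0+6·3+2·0+6·0 = 30 | 5·6 = 30
gcd(2,6,6,2,6,5) = 1

Coefficients: [2, 6, 6, 2, 6, 5]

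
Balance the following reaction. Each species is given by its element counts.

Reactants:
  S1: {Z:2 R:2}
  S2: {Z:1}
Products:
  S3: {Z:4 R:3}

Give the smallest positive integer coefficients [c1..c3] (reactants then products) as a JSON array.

Z: 3·2+2·1 = 8 | 2·4 = 8
R: 3·2+2·0 = 6 | 2·3 = 6
gcd(3,2,2) = 1

Coefficients: [3, 2, 2]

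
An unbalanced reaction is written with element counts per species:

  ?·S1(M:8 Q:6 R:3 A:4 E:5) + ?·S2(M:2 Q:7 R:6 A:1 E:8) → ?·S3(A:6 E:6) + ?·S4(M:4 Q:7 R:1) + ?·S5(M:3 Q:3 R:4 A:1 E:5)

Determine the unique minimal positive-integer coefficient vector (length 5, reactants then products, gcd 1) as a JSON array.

M: 2·8+2·2 = 20 | 1·0+2·4+4·3 = 20
Q: 2·6+2·7 = 26 | 1·0+2·7+4·3 = 26
R: 2·3+2·6 = 18 | 1·0+2·1+4·4 = 18
A: 2·4+2·1 = 10 | 1·6+2·0+4·1 = 10
E: 2·5+2·8 = 26 | 1·6+2·0+4·5 = 26
gcd(2,2,1,2,4) = 1

Coefficients: [2, 2, 1, 2, 4]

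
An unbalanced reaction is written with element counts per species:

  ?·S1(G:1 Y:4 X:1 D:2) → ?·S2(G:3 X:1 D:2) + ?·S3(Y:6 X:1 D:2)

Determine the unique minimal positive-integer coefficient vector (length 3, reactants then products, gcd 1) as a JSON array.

Coefficients: [3, 1, 2]

G: 3·1 = 3 | 1·3+2·0 = 3
Y: 3·4 = 12 | 1·0+2·6 = 12
X: 3·1 = 3 | 1·1+2·1 = 3
D: 3·2 = 6 | 1·2+2·2 = 6
gcd(3,1,2) = 1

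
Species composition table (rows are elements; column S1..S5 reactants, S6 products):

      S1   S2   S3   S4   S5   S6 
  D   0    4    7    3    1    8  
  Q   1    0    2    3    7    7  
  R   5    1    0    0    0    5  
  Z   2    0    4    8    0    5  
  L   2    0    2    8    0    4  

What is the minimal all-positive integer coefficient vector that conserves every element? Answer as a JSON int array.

Coefficients: [5, 5, 3, 1, 4, 6]

D: 5·0+5·4+3·7+1·3+4·1 = 48 | 6·8 = 48
Q: 5·1+5·0+3·2+1·3+4·7 = 42 | 6·7 = 42
R: 5·5+5·1+3·0+1·0+4·0 = 30 | 6·5 = 30
Z: 5·2+5·0+3·4+1·8+4·0 = 30 | 6·5 = 30
L: 5·2+5·0+3·2+1·8+4·0 = 24 | 6·4 = 24
gcd(5,5,3,1,4,6) = 1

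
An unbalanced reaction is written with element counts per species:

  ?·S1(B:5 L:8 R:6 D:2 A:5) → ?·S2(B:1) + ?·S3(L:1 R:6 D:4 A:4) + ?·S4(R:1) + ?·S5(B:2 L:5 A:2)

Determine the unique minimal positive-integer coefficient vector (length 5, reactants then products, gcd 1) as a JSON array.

Coefficients: [2, 4, 1, 6, 3]

B: 2·5 = 10 | 4·1+1·0+6·0+3·2 = 10
L: 2·8 = 16 | 4·0+1·1+6·0+3·5 = 16
R: 2·6 = 12 | 4·0+1·6+6·1+3·0 = 12
D: 2·2 = 4 | 4·0+1·4+6·0+3·0 = 4
A: 2·5 = 10 | 4·0+1·4+6·0+3·2 = 10
gcd(2,4,1,6,3) = 1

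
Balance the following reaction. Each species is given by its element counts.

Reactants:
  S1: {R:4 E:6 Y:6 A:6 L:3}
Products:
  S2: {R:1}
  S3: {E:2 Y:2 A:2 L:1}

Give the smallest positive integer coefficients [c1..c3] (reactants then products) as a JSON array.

R: 1·4 = 4 | 4·1+3·0 = 4
E: 1·6 = 6 | 4·0+3·2 = 6
Y: 1·6 = 6 | 4·0+3·2 = 6
A: 1·6 = 6 | 4·0+3·2 = 6
L: 1·3 = 3 | 4·0+3·1 = 3
gcd(1,4,3) = 1

Coefficients: [1, 4, 3]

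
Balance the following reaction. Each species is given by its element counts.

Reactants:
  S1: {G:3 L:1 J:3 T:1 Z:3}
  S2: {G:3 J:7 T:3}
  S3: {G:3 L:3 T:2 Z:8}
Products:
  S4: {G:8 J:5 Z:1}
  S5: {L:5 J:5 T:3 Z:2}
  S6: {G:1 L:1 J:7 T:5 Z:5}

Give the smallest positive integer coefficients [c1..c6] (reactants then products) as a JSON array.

Coefficients: [6, 5, 1, 4, 1, 4]

G: 6·3+5·3+1·3 = 36 | 4·8+1·0+4·1 = 36
L: 6·1+5·0+1·3 = 9 | 4·0+1·5+4·1 = 9
J: 6·3+5·7+1·0 = 53 | 4·5+1·5+4·7 = 53
T: 6·1+5·3+1·2 = 23 | 4·0+1·3+4·5 = 23
Z: 6·3+5·0+1·8 = 26 | 4·1+1·2+4·5 = 26
gcd(6,5,1,4,1,4) = 1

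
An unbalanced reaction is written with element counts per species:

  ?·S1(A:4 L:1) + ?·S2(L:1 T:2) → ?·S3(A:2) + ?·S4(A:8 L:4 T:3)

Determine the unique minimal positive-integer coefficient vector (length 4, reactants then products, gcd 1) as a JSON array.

A: 5·4+3·0 = 20 | 2·2+2·8 = 20
L: 5·1+3·1 = 8 | 2·0+2·4 = 8
T: 5·0+3·2 = 6 | 2·0+2·3 = 6
gcd(5,3,2,2) = 1

Coefficients: [5, 3, 2, 2]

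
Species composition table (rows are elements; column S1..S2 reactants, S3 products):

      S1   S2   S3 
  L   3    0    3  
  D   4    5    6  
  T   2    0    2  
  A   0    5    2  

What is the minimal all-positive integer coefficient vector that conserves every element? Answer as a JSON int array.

Coefficients: [5, 2, 5]

L: 5·3+2·0 = 15 | 5·3 = 15
D: 5·4+2·5 = 30 | 5·6 = 30
T: 5·2+2·0 = 10 | 5·2 = 10
A: 5·0+2·5 = 10 | 5·2 = 10
gcd(5,2,5) = 1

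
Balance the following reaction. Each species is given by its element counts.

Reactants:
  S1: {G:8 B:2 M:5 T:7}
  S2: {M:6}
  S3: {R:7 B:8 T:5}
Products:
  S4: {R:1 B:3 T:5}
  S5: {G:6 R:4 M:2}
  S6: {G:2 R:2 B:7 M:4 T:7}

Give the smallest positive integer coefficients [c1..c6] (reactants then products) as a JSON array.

G: 6·8+1·0+6·0 = 48 | 6·0+6·6+6·2 = 48
R: 6·0+1·0+6·7 = 42 | 6·1+6·4+6·2 = 42
B: 6·2+1·0+6·8 = 60 | 6·3+6·0+6·7 = 60
M: 6·5+1·6+6·0 = 36 | 6·0+6·2+6·4 = 36
T: 6·7+1·0+6·5 = 72 | 6·5+6·0+6·7 = 72
gcd(6,1,6,6,6,6) = 1

Coefficients: [6, 1, 6, 6, 6, 6]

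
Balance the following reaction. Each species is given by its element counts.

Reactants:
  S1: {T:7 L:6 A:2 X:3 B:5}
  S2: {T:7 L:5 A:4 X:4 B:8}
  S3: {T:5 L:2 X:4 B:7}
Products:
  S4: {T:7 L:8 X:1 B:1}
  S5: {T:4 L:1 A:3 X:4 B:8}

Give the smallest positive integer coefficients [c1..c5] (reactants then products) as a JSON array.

Coefficients: [1, 4, 2, 3, 6]

T: 1·7+4·7+2·5 = 45 | 3·7+6·4 = 45
L: 1·6+4·5+2·2 = 30 | 3·8+6·1 = 30
A: 1·2+4·4+2·0 = 18 | 3·0+6·3 = 18
X: 1·3+4·4+2·4 = 27 | 3·1+6·4 = 27
B: 1·5+4·8+2·7 = 51 | 3·1+6·8 = 51
gcd(1,4,2,3,6) = 1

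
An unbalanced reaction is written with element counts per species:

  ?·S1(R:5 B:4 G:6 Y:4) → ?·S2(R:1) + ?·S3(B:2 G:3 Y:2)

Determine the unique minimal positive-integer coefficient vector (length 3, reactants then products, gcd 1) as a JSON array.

R: 1·5 = 5 | 5·1+2·0 = 5
B: 1·4 = 4 | 5·0+2·2 = 4
G: 1·6 = 6 | 5·0+2·3 = 6
Y: 1·4 = 4 | 5·0+2·2 = 4
gcd(1,5,2) = 1

Coefficients: [1, 5, 2]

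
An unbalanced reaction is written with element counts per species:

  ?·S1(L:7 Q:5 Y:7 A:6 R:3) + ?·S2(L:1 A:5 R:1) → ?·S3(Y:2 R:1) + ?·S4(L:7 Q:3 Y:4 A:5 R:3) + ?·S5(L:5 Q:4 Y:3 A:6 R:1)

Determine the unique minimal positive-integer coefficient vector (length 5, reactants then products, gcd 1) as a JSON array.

Coefficients: [3, 1, 4, 1, 3]

L: 3·7+1·1 = 22 | 4·0+1·7+3·5 = 22
Q: 3·5+1·0 = 15 | 4·0+1·3+3·4 = 15
Y: 3·7+1·0 = 21 | 4·2+1·4+3·3 = 21
A: 3·6+1·5 = 23 | 4·0+1·5+3·6 = 23
R: 3·3+1·1 = 10 | 4·1+1·3+3·1 = 10
gcd(3,1,4,1,3) = 1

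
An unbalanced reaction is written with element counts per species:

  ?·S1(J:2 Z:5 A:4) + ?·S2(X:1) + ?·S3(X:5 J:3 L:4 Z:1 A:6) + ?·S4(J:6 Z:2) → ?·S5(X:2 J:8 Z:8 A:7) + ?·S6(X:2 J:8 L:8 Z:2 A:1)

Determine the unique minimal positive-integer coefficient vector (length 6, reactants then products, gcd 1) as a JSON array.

Coefficients: [6, 2, 2, 5, 5, 1]

X: 6·0+2·1+2·5+5·0 = 12 | 5·2+1·2 = 12
J: 6·2+2·0+2·3+5·6 = 48 | 5·8+1·8 = 48
L: 6·0+2·0+2·4+5·0 = 8 | 5·0+1·8 = 8
Z: 6·5+2·0+2·1+5·2 = 42 | 5·8+1·2 = 42
A: 6·4+2·0+2·6+5·0 = 36 | 5·7+1·1 = 36
gcd(6,2,2,5,5,1) = 1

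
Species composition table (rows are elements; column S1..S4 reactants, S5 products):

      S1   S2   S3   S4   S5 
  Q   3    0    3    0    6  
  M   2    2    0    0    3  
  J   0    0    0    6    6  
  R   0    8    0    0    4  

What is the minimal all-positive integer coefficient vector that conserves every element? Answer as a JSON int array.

Coefficients: [2, 1, 2, 2, 2]

Q: 2·3+1·0+2·3+2·0 = 12 | 2·6 = 12
M: 2·2+1·2+2·0+2·0 = 6 | 2·3 = 6
J: 2·0+1·0+2·0+2·6 = 12 | 2·6 = 12
R: 2·0+1·8+2·0+2·0 = 8 | 2·4 = 8
gcd(2,1,2,2,2) = 1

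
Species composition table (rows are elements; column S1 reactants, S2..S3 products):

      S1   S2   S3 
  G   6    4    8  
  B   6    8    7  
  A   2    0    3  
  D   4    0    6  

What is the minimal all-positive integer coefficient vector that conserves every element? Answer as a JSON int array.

Coefficients: [6, 1, 4]

G: 6·6 = 36 | 1·4+4·8 = 36
B: 6·6 = 36 | 1·8+4·7 = 36
A: 6·2 = 12 | 1·0+4·3 = 12
D: 6·4 = 24 | 1·0+4·6 = 24
gcd(6,1,4) = 1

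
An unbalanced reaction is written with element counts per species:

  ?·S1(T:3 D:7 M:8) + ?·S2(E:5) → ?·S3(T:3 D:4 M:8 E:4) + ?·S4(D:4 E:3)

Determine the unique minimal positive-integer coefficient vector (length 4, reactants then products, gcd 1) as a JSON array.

Coefficients: [4, 5, 4, 3]

T: 4·3+5·0 = 12 | 4·3+3·0 = 12
D: 4·7+5·0 = 28 | 4·4+3·4 = 28
M: 4·8+5·0 = 32 | 4·8+3·0 = 32
E: 4·0+5·5 = 25 | 4·4+3·3 = 25
gcd(4,5,4,3) = 1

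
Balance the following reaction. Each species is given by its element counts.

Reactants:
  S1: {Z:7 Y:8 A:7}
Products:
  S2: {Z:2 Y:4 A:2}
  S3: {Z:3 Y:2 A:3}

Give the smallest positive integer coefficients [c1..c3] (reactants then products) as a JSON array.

Z: 4·7 = 28 | 5·2+6·3 = 28
Y: 4·8 = 32 | 5·4+6·2 = 32
A: 4·7 = 28 | 5·2+6·3 = 28
gcd(4,5,6) = 1

Coefficients: [4, 5, 6]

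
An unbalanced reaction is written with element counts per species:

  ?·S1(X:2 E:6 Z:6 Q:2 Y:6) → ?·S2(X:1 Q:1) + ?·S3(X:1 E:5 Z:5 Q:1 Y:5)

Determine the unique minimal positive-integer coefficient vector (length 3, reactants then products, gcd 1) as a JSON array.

X: 5·2 = 10 | 4·1+6·1 = 10
E: 5·6 = 30 | 4·0+6·5 = 30
Z: 5·6 = 30 | 4·0+6·5 = 30
Q: 5·2 = 10 | 4·1+6·1 = 10
Y: 5·6 = 30 | 4·0+6·5 = 30
gcd(5,4,6) = 1

Coefficients: [5, 4, 6]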